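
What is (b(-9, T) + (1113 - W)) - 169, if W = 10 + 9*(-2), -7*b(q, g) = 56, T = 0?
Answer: 944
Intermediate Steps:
b(q, g) = -8 (b(q, g) = -1/7*56 = -8)
W = -8 (W = 10 - 18 = -8)
(b(-9, T) + (1113 - W)) - 169 = (-8 + (1113 - 1*(-8))) - 169 = (-8 + (1113 + 8)) - 169 = (-8 + 1121) - 169 = 1113 - 169 = 944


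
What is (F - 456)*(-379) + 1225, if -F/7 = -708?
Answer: -1704275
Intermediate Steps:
F = 4956 (F = -7*(-708) = 4956)
(F - 456)*(-379) + 1225 = (4956 - 456)*(-379) + 1225 = 4500*(-379) + 1225 = -1705500 + 1225 = -1704275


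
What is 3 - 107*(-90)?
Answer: 9633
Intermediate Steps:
3 - 107*(-90) = 3 + 9630 = 9633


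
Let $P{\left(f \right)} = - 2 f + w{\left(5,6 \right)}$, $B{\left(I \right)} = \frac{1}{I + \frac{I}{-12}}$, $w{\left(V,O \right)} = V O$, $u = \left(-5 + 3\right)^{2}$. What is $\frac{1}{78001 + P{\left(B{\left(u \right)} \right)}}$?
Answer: $\frac{11}{858335} \approx 1.2816 \cdot 10^{-5}$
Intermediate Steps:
$u = 4$ ($u = \left(-2\right)^{2} = 4$)
$w{\left(V,O \right)} = O V$
$B{\left(I \right)} = \frac{12}{11 I}$ ($B{\left(I \right)} = \frac{1}{I + I \left(- \frac{1}{12}\right)} = \frac{1}{I - \frac{I}{12}} = \frac{1}{\frac{11}{12} I} = \frac{12}{11 I}$)
$P{\left(f \right)} = 30 - 2 f$ ($P{\left(f \right)} = - 2 f + 6 \cdot 5 = - 2 f + 30 = 30 - 2 f$)
$\frac{1}{78001 + P{\left(B{\left(u \right)} \right)}} = \frac{1}{78001 + \left(30 - 2 \frac{12}{11 \cdot 4}\right)} = \frac{1}{78001 + \left(30 - 2 \cdot \frac{12}{11} \cdot \frac{1}{4}\right)} = \frac{1}{78001 + \left(30 - \frac{6}{11}\right)} = \frac{1}{78001 + \frac{324}{11}} = \frac{1}{\frac{858335}{11}} = \frac{11}{858335}$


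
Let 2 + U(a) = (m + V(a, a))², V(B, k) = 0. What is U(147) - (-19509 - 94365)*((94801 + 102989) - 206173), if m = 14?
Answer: -954605548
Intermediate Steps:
U(a) = 194 (U(a) = -2 + (14 + 0)² = -2 + 14² = -2 + 196 = 194)
U(147) - (-19509 - 94365)*((94801 + 102989) - 206173) = 194 - (-19509 - 94365)*((94801 + 102989) - 206173) = 194 - (-113874)*(197790 - 206173) = 194 - (-113874)*(-8383) = 194 - 1*954605742 = 194 - 954605742 = -954605548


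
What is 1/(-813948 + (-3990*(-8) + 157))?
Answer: -1/781871 ≈ -1.2790e-6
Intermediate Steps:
1/(-813948 + (-3990*(-8) + 157)) = 1/(-813948 + (-210*(-152) + 157)) = 1/(-813948 + (31920 + 157)) = 1/(-813948 + 32077) = 1/(-781871) = -1/781871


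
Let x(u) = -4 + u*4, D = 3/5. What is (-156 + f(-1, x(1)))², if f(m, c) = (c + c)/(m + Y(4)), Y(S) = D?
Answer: 24336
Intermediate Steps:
D = ⅗ (D = 3*(⅕) = ⅗ ≈ 0.60000)
x(u) = -4 + 4*u
Y(S) = ⅗
f(m, c) = 2*c/(⅗ + m) (f(m, c) = (c + c)/(m + ⅗) = (2*c)/(⅗ + m) = 2*c/(⅗ + m))
(-156 + f(-1, x(1)))² = (-156 + 10*(-4 + 4*1)/(3 + 5*(-1)))² = (-156 + 10*(-4 + 4)/(3 - 5))² = (-156 + 10*0/(-2))² = (-156 + 10*0*(-½))² = (-156 + 0)² = (-156)² = 24336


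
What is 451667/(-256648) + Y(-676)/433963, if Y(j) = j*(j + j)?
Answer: 38557186575/111375736024 ≈ 0.34619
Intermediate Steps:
Y(j) = 2*j² (Y(j) = j*(2*j) = 2*j²)
451667/(-256648) + Y(-676)/433963 = 451667/(-256648) + (2*(-676)²)/433963 = 451667*(-1/256648) + (2*456976)*(1/433963) = -451667/256648 + 913952*(1/433963) = -451667/256648 + 913952/433963 = 38557186575/111375736024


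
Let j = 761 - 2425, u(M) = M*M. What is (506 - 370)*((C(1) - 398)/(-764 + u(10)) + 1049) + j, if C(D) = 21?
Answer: 11709409/83 ≈ 1.4108e+5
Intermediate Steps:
u(M) = M**2
j = -1664
(506 - 370)*((C(1) - 398)/(-764 + u(10)) + 1049) + j = (506 - 370)*((21 - 398)/(-764 + 10**2) + 1049) - 1664 = 136*(-377/(-764 + 100) + 1049) - 1664 = 136*(-377/(-664) + 1049) - 1664 = 136*(-377*(-1/664) + 1049) - 1664 = 136*(377/664 + 1049) - 1664 = 136*(696913/664) - 1664 = 11847521/83 - 1664 = 11709409/83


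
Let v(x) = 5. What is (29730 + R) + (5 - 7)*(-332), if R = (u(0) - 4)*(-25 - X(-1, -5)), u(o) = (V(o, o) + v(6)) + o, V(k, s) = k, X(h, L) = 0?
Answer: 30369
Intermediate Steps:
u(o) = 5 + 2*o (u(o) = (o + 5) + o = (5 + o) + o = 5 + 2*o)
R = -25 (R = ((5 + 2*0) - 4)*(-25 - 1*0) = ((5 + 0) - 4)*(-25 + 0) = (5 - 4)*(-25) = 1*(-25) = -25)
(29730 + R) + (5 - 7)*(-332) = (29730 - 25) + (5 - 7)*(-332) = 29705 - 2*(-332) = 29705 + 664 = 30369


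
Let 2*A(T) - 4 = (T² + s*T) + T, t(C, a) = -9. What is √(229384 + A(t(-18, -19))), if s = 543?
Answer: √907914/2 ≈ 476.42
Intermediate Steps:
A(T) = 2 + T²/2 + 272*T (A(T) = 2 + ((T² + 543*T) + T)/2 = 2 + (T² + 544*T)/2 = 2 + (T²/2 + 272*T) = 2 + T²/2 + 272*T)
√(229384 + A(t(-18, -19))) = √(229384 + (2 + (½)*(-9)² + 272*(-9))) = √(229384 + (2 + (½)*81 - 2448)) = √(229384 + (2 + 81/2 - 2448)) = √(229384 - 4811/2) = √(453957/2) = √907914/2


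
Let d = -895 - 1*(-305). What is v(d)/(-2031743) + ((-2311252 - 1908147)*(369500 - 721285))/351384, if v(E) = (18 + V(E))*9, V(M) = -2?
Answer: 3015759364682036449/713921982312 ≈ 4.2242e+6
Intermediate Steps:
d = -590 (d = -895 + 305 = -590)
v(E) = 144 (v(E) = (18 - 2)*9 = 16*9 = 144)
v(d)/(-2031743) + ((-2311252 - 1908147)*(369500 - 721285))/351384 = 144/(-2031743) + ((-2311252 - 1908147)*(369500 - 721285))/351384 = 144*(-1/2031743) - 4219399*(-351785)*(1/351384) = -144/2031743 + 1484321277215*(1/351384) = -144/2031743 + 1484321277215/351384 = 3015759364682036449/713921982312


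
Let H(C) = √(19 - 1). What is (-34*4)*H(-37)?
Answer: -408*√2 ≈ -577.00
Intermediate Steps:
H(C) = 3*√2 (H(C) = √18 = 3*√2)
(-34*4)*H(-37) = (-34*4)*(3*√2) = -408*√2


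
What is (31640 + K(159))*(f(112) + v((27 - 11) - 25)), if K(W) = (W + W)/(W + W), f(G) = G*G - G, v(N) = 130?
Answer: 397474242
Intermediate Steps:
f(G) = G² - G
K(W) = 1 (K(W) = (2*W)/((2*W)) = (2*W)*(1/(2*W)) = 1)
(31640 + K(159))*(f(112) + v((27 - 11) - 25)) = (31640 + 1)*(112*(-1 + 112) + 130) = 31641*(112*111 + 130) = 31641*(12432 + 130) = 31641*12562 = 397474242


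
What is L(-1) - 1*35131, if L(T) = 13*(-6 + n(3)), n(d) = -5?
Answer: -35274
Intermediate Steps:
L(T) = -143 (L(T) = 13*(-6 - 5) = 13*(-11) = -143)
L(-1) - 1*35131 = -143 - 1*35131 = -143 - 35131 = -35274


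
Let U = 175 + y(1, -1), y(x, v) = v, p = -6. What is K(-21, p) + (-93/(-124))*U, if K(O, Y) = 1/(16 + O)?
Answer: 1303/10 ≈ 130.30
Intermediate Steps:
U = 174 (U = 175 - 1 = 174)
K(-21, p) + (-93/(-124))*U = 1/(16 - 21) - 93/(-124)*174 = 1/(-5) - 93*(-1/124)*174 = -⅕ + (¾)*174 = -⅕ + 261/2 = 1303/10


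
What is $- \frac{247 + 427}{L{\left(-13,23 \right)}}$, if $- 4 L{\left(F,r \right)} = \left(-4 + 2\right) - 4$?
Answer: $- \frac{1348}{3} \approx -449.33$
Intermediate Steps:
$L{\left(F,r \right)} = \frac{3}{2}$ ($L{\left(F,r \right)} = - \frac{\left(-4 + 2\right) - 4}{4} = - \frac{-2 - 4}{4} = \left(- \frac{1}{4}\right) \left(-6\right) = \frac{3}{2}$)
$- \frac{247 + 427}{L{\left(-13,23 \right)}} = - \frac{247 + 427}{\frac{3}{2}} = - \frac{2 \cdot 674}{3} = \left(-1\right) \frac{1348}{3} = - \frac{1348}{3}$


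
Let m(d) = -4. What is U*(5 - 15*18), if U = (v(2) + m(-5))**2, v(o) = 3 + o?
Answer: -265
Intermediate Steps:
U = 1 (U = ((3 + 2) - 4)**2 = (5 - 4)**2 = 1**2 = 1)
U*(5 - 15*18) = 1*(5 - 15*18) = 1*(5 - 270) = 1*(-265) = -265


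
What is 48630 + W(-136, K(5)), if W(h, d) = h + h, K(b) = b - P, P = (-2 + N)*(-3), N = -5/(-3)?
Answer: 48358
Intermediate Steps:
N = 5/3 (N = -5*(-⅓) = 5/3 ≈ 1.6667)
P = 1 (P = (-2 + 5/3)*(-3) = -⅓*(-3) = 1)
K(b) = -1 + b (K(b) = b - 1*1 = b - 1 = -1 + b)
W(h, d) = 2*h
48630 + W(-136, K(5)) = 48630 + 2*(-136) = 48630 - 272 = 48358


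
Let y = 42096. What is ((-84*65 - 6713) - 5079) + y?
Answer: 24844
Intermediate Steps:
((-84*65 - 6713) - 5079) + y = ((-84*65 - 6713) - 5079) + 42096 = ((-5460 - 6713) - 5079) + 42096 = (-12173 - 5079) + 42096 = -17252 + 42096 = 24844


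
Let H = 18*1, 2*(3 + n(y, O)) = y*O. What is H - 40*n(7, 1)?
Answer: -2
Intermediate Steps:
n(y, O) = -3 + O*y/2 (n(y, O) = -3 + (y*O)/2 = -3 + (O*y)/2 = -3 + O*y/2)
H = 18
H - 40*n(7, 1) = 18 - 40*(-3 + (1/2)*1*7) = 18 - 40*(-3 + 7/2) = 18 - 40*1/2 = 18 - 20 = -2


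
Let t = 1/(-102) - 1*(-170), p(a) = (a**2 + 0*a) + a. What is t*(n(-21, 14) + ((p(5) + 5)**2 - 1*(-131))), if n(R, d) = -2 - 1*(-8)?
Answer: 3935953/17 ≈ 2.3153e+5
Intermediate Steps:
n(R, d) = 6 (n(R, d) = -2 + 8 = 6)
p(a) = a + a**2 (p(a) = (a**2 + 0) + a = a**2 + a = a + a**2)
t = 17339/102 (t = -1/102 + 170 = 17339/102 ≈ 169.99)
t*(n(-21, 14) + ((p(5) + 5)**2 - 1*(-131))) = 17339*(6 + ((5*(1 + 5) + 5)**2 - 1*(-131)))/102 = 17339*(6 + ((5*6 + 5)**2 + 131))/102 = 17339*(6 + ((30 + 5)**2 + 131))/102 = 17339*(6 + (35**2 + 131))/102 = 17339*(6 + (1225 + 131))/102 = 17339*(6 + 1356)/102 = (17339/102)*1362 = 3935953/17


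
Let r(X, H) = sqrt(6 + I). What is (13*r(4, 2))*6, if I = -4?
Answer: 78*sqrt(2) ≈ 110.31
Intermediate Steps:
r(X, H) = sqrt(2) (r(X, H) = sqrt(6 - 4) = sqrt(2))
(13*r(4, 2))*6 = (13*sqrt(2))*6 = 78*sqrt(2)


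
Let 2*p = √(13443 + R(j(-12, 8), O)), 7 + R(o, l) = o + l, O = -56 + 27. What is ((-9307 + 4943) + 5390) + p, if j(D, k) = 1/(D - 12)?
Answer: 1026 + √1930602/24 ≈ 1083.9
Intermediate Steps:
j(D, k) = 1/(-12 + D)
O = -29
R(o, l) = -7 + l + o (R(o, l) = -7 + (o + l) = -7 + (l + o) = -7 + l + o)
p = √1930602/24 (p = √(13443 + (-7 - 29 + 1/(-12 - 12)))/2 = √(13443 + (-7 - 29 + 1/(-24)))/2 = √(13443 + (-7 - 29 - 1/24))/2 = √(13443 - 865/24)/2 = √(321767/24)/2 = (√1930602/12)/2 = √1930602/24 ≈ 57.894)
((-9307 + 4943) + 5390) + p = ((-9307 + 4943) + 5390) + √1930602/24 = (-4364 + 5390) + √1930602/24 = 1026 + √1930602/24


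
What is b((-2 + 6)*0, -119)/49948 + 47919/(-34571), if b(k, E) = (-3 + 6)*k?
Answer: -47919/34571 ≈ -1.3861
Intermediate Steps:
b(k, E) = 3*k
b((-2 + 6)*0, -119)/49948 + 47919/(-34571) = (3*((-2 + 6)*0))/49948 + 47919/(-34571) = (3*(4*0))*(1/49948) + 47919*(-1/34571) = (3*0)*(1/49948) - 47919/34571 = 0*(1/49948) - 47919/34571 = 0 - 47919/34571 = -47919/34571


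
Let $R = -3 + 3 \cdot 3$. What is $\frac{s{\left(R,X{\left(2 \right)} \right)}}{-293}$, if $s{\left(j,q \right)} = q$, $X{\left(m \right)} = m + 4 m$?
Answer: $- \frac{10}{293} \approx -0.03413$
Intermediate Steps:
$X{\left(m \right)} = 5 m$
$R = 6$ ($R = -3 + 9 = 6$)
$\frac{s{\left(R,X{\left(2 \right)} \right)}}{-293} = \frac{5 \cdot 2}{-293} = 10 \left(- \frac{1}{293}\right) = - \frac{10}{293}$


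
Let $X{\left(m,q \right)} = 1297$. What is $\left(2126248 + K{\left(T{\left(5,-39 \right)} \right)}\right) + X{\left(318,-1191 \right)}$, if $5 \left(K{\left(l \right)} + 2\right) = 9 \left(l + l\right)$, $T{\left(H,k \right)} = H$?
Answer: $2127561$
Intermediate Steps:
$K{\left(l \right)} = -2 + \frac{18 l}{5}$ ($K{\left(l \right)} = -2 + \frac{9 \left(l + l\right)}{5} = -2 + \frac{9 \cdot 2 l}{5} = -2 + \frac{18 l}{5}$)
$\left(2126248 + K{\left(T{\left(5,-39 \right)} \right)}\right) + X{\left(318,-1191 \right)} = \left(2126248 + \left(-2 + \frac{18}{5} \cdot 5\right)\right) + 1297 = \left(2126248 + \left(-2 + 18\right)\right) + 1297 = \left(2126248 + 16\right) + 1297 = 2126264 + 1297 = 2127561$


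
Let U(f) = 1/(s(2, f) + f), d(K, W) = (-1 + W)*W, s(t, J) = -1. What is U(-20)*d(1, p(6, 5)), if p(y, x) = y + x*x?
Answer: -310/7 ≈ -44.286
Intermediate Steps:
p(y, x) = y + x²
d(K, W) = W*(-1 + W)
U(f) = 1/(-1 + f)
U(-20)*d(1, p(6, 5)) = ((6 + 5²)*(-1 + (6 + 5²)))/(-1 - 20) = ((6 + 25)*(-1 + (6 + 25)))/(-21) = -31*(-1 + 31)/21 = -31*30/21 = -1/21*930 = -310/7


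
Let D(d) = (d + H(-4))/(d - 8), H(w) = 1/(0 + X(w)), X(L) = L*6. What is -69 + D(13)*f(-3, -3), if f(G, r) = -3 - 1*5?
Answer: -1346/15 ≈ -89.733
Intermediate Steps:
X(L) = 6*L
H(w) = 1/(6*w) (H(w) = 1/(0 + 6*w) = 1/(6*w))
D(d) = (-1/24 + d)/(-8 + d) (D(d) = (d + (⅙)/(-4))/(d - 8) = (d + (⅙)*(-¼))/(-8 + d) = (d - 1/24)/(-8 + d) = (-1/24 + d)/(-8 + d))
f(G, r) = -8 (f(G, r) = -3 - 5 = -8)
-69 + D(13)*f(-3, -3) = -69 + ((-1/24 + 13)/(-8 + 13))*(-8) = -69 + ((311/24)/5)*(-8) = -69 + ((⅕)*(311/24))*(-8) = -69 + (311/120)*(-8) = -69 - 311/15 = -1346/15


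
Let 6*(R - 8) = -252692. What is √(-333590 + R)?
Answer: 2*I*√845319/3 ≈ 612.94*I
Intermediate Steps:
R = -126322/3 (R = 8 + (⅙)*(-252692) = 8 - 126346/3 = -126322/3 ≈ -42107.)
√(-333590 + R) = √(-333590 - 126322/3) = √(-1127092/3) = 2*I*√845319/3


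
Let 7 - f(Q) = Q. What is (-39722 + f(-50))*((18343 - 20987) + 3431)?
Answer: -31216355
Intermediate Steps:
f(Q) = 7 - Q
(-39722 + f(-50))*((18343 - 20987) + 3431) = (-39722 + (7 - 1*(-50)))*((18343 - 20987) + 3431) = (-39722 + (7 + 50))*(-2644 + 3431) = (-39722 + 57)*787 = -39665*787 = -31216355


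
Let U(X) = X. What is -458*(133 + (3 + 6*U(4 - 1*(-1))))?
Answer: -76028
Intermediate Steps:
-458*(133 + (3 + 6*U(4 - 1*(-1)))) = -458*(133 + (3 + 6*(4 - 1*(-1)))) = -458*(133 + (3 + 6*(4 + 1))) = -458*(133 + (3 + 6*5)) = -458*(133 + (3 + 30)) = -458*(133 + 33) = -458*166 = -76028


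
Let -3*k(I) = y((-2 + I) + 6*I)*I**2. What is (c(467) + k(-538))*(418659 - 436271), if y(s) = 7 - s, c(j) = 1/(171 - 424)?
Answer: 4868674106872436/759 ≈ 6.4146e+12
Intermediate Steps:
c(j) = -1/253 (c(j) = 1/(-253) = -1/253)
k(I) = -I**2*(9 - 7*I)/3 (k(I) = -(7 - ((-2 + I) + 6*I))*I**2/3 = -(7 - (-2 + 7*I))*I**2/3 = -(7 + (2 - 7*I))*I**2/3 = -(9 - 7*I)*I**2/3 = -I**2*(9 - 7*I)/3)
(c(467) + k(-538))*(418659 - 436271) = (-1/253 + (1/3)*(-538)**2*(-9 + 7*(-538)))*(418659 - 436271) = (-1/253 + (1/3)*289444*(-9 - 3766))*(-17612) = (-1/253 + (1/3)*289444*(-3775))*(-17612) = (-1/253 - 1092651100/3)*(-17612) = -276440728303/759*(-17612) = 4868674106872436/759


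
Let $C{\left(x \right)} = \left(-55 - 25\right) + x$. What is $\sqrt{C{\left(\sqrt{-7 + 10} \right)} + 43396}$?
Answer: $\sqrt{43316 + \sqrt{3}} \approx 208.13$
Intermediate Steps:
$C{\left(x \right)} = -80 + x$
$\sqrt{C{\left(\sqrt{-7 + 10} \right)} + 43396} = \sqrt{\left(-80 + \sqrt{-7 + 10}\right) + 43396} = \sqrt{\left(-80 + \sqrt{3}\right) + 43396} = \sqrt{43316 + \sqrt{3}}$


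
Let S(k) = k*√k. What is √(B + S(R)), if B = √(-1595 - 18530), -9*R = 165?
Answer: √5*√I*√(-11*√165 + 9*√805)/3 ≈ 5.6287 + 5.6287*I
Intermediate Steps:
R = -55/3 (R = -⅑*165 = -55/3 ≈ -18.333)
B = 5*I*√805 (B = √(-20125) = 5*I*√805 ≈ 141.86*I)
S(k) = k^(3/2)
√(B + S(R)) = √(5*I*√805 + (-55/3)^(3/2)) = √(5*I*√805 - 55*I*√165/9)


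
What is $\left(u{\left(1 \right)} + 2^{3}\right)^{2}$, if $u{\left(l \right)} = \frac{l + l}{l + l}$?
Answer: $81$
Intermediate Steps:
$u{\left(l \right)} = 1$ ($u{\left(l \right)} = \frac{2 l}{2 l} = 2 l \frac{1}{2 l} = 1$)
$\left(u{\left(1 \right)} + 2^{3}\right)^{2} = \left(1 + 2^{3}\right)^{2} = \left(1 + 8\right)^{2} = 9^{2} = 81$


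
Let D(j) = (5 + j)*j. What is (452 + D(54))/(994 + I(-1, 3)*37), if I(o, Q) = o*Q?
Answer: 3638/883 ≈ 4.1200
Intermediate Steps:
D(j) = j*(5 + j)
I(o, Q) = Q*o
(452 + D(54))/(994 + I(-1, 3)*37) = (452 + 54*(5 + 54))/(994 + (3*(-1))*37) = (452 + 54*59)/(994 - 3*37) = (452 + 3186)/(994 - 111) = 3638/883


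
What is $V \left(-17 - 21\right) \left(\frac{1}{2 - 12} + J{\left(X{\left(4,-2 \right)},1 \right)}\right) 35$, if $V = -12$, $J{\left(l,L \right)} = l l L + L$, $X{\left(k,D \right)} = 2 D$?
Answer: $269724$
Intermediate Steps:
$J{\left(l,L \right)} = L + L l^{2}$ ($J{\left(l,L \right)} = l^{2} L + L = L l^{2} + L = L + L l^{2}$)
$V \left(-17 - 21\right) \left(\frac{1}{2 - 12} + J{\left(X{\left(4,-2 \right)},1 \right)}\right) 35 = - 12 \left(-17 - 21\right) \left(\frac{1}{2 - 12} + 1 \left(1 + \left(2 \left(-2\right)\right)^{2}\right)\right) 35 = - 12 \left(- 38 \left(\frac{1}{-10} + 1 \left(1 + \left(-4\right)^{2}\right)\right)\right) 35 = - 12 \left(- 38 \left(- \frac{1}{10} + 1 \left(1 + 16\right)\right)\right) 35 = - 12 \left(- 38 \left(- \frac{1}{10} + 1 \cdot 17\right)\right) 35 = - 12 \left(- 38 \left(- \frac{1}{10} + 17\right)\right) 35 = - 12 \left(\left(-38\right) \frac{169}{10}\right) 35 = \left(-12\right) \left(- \frac{3211}{5}\right) 35 = \frac{38532}{5} \cdot 35 = 269724$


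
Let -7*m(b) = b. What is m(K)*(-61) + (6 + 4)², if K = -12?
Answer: -32/7 ≈ -4.5714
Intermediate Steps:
m(b) = -b/7
m(K)*(-61) + (6 + 4)² = -⅐*(-12)*(-61) + (6 + 4)² = (12/7)*(-61) + 10² = -732/7 + 100 = -32/7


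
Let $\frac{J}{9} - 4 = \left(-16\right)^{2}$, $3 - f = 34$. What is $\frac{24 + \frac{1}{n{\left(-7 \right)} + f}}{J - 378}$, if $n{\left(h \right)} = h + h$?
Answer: $\frac{1079}{88290} \approx 0.012221$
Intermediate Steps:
$f = -31$ ($f = 3 - 34 = -31$)
$n{\left(h \right)} = 2 h$
$J = 2340$ ($J = 36 + 9 \left(-16\right)^{2} = 36 + 9 \cdot 256 = 36 + 2304 = 2340$)
$\frac{24 + \frac{1}{n{\left(-7 \right)} + f}}{J - 378} = \frac{24 + \frac{1}{2 \left(-7\right) - 31}}{2340 - 378} = \frac{24 + \frac{1}{-14 - 31}}{1962} = \left(24 + \frac{1}{-45}\right) \frac{1}{1962} = \left(24 - \frac{1}{45}\right) \frac{1}{1962} = \frac{1079}{45} \cdot \frac{1}{1962} = \frac{1079}{88290}$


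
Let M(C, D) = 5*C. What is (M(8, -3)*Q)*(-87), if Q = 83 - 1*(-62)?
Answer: -504600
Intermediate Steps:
Q = 145 (Q = 83 + 62 = 145)
(M(8, -3)*Q)*(-87) = ((5*8)*145)*(-87) = (40*145)*(-87) = 5800*(-87) = -504600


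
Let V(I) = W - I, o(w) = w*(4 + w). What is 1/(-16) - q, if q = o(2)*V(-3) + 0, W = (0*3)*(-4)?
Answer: -577/16 ≈ -36.063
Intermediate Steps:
W = 0 (W = 0*(-4) = 0)
V(I) = -I (V(I) = 0 - I = -I)
q = 36 (q = (2*(4 + 2))*(-1*(-3)) + 0 = (2*6)*3 + 0 = 12*3 + 0 = 36 + 0 = 36)
1/(-16) - q = 1/(-16) - 1*36 = -1/16 - 36 = -577/16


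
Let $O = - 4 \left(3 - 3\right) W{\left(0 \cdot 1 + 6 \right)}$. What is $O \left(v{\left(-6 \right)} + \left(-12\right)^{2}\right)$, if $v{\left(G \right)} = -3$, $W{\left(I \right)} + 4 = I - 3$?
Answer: $0$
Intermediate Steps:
$W{\left(I \right)} = -7 + I$ ($W{\left(I \right)} = -4 + \left(I - 3\right) = -4 + \left(-3 + I\right) = -7 + I$)
$O = 0$ ($O = - 4 \left(3 - 3\right) \left(-7 + \left(0 \cdot 1 + 6\right)\right) = \left(-4\right) 0 \left(-7 + \left(0 + 6\right)\right) = 0 \left(-7 + 6\right) = 0 \left(-1\right) = 0$)
$O \left(v{\left(-6 \right)} + \left(-12\right)^{2}\right) = 0 \left(-3 + \left(-12\right)^{2}\right) = 0 \left(-3 + 144\right) = 0 \cdot 141 = 0$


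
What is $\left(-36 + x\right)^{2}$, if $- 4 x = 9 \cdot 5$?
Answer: $\frac{35721}{16} \approx 2232.6$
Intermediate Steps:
$x = - \frac{45}{4}$ ($x = - \frac{9 \cdot 5}{4} = \left(- \frac{1}{4}\right) 45 = - \frac{45}{4} \approx -11.25$)
$\left(-36 + x\right)^{2} = \left(-36 - \frac{45}{4}\right)^{2} = \left(- \frac{189}{4}\right)^{2} = \frac{35721}{16}$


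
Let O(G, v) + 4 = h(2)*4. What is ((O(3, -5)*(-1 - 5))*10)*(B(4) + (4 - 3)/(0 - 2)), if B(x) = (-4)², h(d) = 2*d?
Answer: -11160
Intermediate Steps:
B(x) = 16
O(G, v) = 12 (O(G, v) = -4 + (2*2)*4 = -4 + 4*4 = -4 + 16 = 12)
((O(3, -5)*(-1 - 5))*10)*(B(4) + (4 - 3)/(0 - 2)) = ((12*(-1 - 5))*10)*(16 + (4 - 3)/(0 - 2)) = ((12*(-6))*10)*(16 + 1/(-2)) = (-72*10)*(16 + 1*(-½)) = -720*(16 - ½) = -720*31/2 = -11160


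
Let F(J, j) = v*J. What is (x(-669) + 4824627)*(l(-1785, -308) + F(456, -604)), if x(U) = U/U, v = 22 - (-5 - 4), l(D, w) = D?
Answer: 59588980428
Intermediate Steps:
v = 31 (v = 22 - 1*(-9) = 22 + 9 = 31)
F(J, j) = 31*J
x(U) = 1
(x(-669) + 4824627)*(l(-1785, -308) + F(456, -604)) = (1 + 4824627)*(-1785 + 31*456) = 4824628*(-1785 + 14136) = 4824628*12351 = 59588980428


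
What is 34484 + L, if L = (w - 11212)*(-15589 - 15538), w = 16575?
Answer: -166899617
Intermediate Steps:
L = -166934101 (L = (16575 - 11212)*(-15589 - 15538) = 5363*(-31127) = -166934101)
34484 + L = 34484 - 166934101 = -166899617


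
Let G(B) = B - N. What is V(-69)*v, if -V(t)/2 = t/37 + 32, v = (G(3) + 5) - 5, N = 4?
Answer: 2230/37 ≈ 60.270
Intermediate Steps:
G(B) = -4 + B (G(B) = B - 1*4 = B - 4 = -4 + B)
v = -1 (v = ((-4 + 3) + 5) - 5 = (-1 + 5) - 5 = 4 - 5 = -1)
V(t) = -64 - 2*t/37 (V(t) = -2*(t/37 + 32) = -2*(32 + t/37) = -64 - 2*t/37)
V(-69)*v = (-64 - 2/37*(-69))*(-1) = (-64 + 138/37)*(-1) = -2230/37*(-1) = 2230/37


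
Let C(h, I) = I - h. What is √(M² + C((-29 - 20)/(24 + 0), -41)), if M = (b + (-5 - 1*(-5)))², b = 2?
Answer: I*√3306/12 ≈ 4.7915*I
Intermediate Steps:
M = 4 (M = (2 + (-5 - 1*(-5)))² = (2 + (-5 + 5))² = (2 + 0)² = 2² = 4)
√(M² + C((-29 - 20)/(24 + 0), -41)) = √(4² + (-41 - (-29 - 20)/(24 + 0))) = √(16 + (-41 - (-49)/24)) = √(16 + (-41 - 1*(-49/24))) = √(16 + (-41 + 49/24)) = √(16 - 935/24) = √(-551/24) = I*√3306/12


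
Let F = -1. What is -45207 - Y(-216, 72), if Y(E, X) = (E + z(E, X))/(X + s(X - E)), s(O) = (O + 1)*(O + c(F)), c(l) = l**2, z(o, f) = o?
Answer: -3778988319/83593 ≈ -45207.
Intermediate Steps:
s(O) = (1 + O)**2 (s(O) = (O + 1)*(O + (-1)**2) = (1 + O)*(O + 1) = (1 + O)*(1 + O) = (1 + O)**2)
Y(E, X) = 2*E/(1 + (X - E)**2 - 2*E + 3*X) (Y(E, X) = (E + E)/(X + (1 + (X - E)**2 + 2*(X - E))) = (2*E)/(X + (1 + (X - E)**2 + (-2*E + 2*X))) = (2*E)/(X + (1 + (X - E)**2 - 2*E + 2*X)) = (2*E)/(1 + (X - E)**2 - 2*E + 3*X) = 2*E/(1 + (X - E)**2 - 2*E + 3*X))
-45207 - Y(-216, 72) = -45207 - 2*(-216)/(1 + (-216 - 1*72)**2 - 2*(-216) + 3*72) = -45207 - 2*(-216)/(1 + (-216 - 72)**2 + 432 + 216) = -45207 - 2*(-216)/(1 + (-288)**2 + 432 + 216) = -45207 - 2*(-216)/(1 + 82944 + 432 + 216) = -45207 - 2*(-216)/83593 = -45207 - 1*(-432/83593) = -45207 + 432/83593 = -3778988319/83593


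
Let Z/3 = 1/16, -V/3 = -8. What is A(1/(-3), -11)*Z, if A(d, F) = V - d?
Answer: 73/16 ≈ 4.5625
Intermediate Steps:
V = 24 (V = -3*(-8) = 24)
Z = 3/16 ≈ 0.18750
A(d, F) = 24 - d
A(1/(-3), -11)*Z = (24 - 1/(-3))*(3/16) = (24 - (-1)/3)*(3/16) = (24 - 1*(-⅓))*(3/16) = (24 + ⅓)*(3/16) = (73/3)*(3/16) = 73/16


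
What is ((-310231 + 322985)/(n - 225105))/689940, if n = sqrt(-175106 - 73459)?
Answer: -95699639/1165366375550820 - 6377*I*sqrt(248565)/17480495633262300 ≈ -8.212e-8 - 1.8188e-10*I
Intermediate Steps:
n = I*sqrt(248565) (n = sqrt(-248565) = I*sqrt(248565) ≈ 498.56*I)
((-310231 + 322985)/(n - 225105))/689940 = ((-310231 + 322985)/(I*sqrt(248565) - 225105))/689940 = (12754/(-225105 + I*sqrt(248565)))*(1/689940) = 6377/(344970*(-225105 + I*sqrt(248565)))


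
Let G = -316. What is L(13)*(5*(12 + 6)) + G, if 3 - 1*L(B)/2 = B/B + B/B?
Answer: -136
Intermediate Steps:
L(B) = 2 (L(B) = 6 - 2*(B/B + B/B) = 6 - 2*(1 + 1) = 6 - 2*2 = 6 - 4 = 2)
L(13)*(5*(12 + 6)) + G = 2*(5*(12 + 6)) - 316 = 2*(5*18) - 316 = 2*90 - 316 = 180 - 316 = -136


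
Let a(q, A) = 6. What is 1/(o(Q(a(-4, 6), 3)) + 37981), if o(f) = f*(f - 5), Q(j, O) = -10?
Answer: 1/38131 ≈ 2.6225e-5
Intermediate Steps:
o(f) = f*(-5 + f)
1/(o(Q(a(-4, 6), 3)) + 37981) = 1/(-10*(-5 - 10) + 37981) = 1/(-10*(-15) + 37981) = 1/(150 + 37981) = 1/38131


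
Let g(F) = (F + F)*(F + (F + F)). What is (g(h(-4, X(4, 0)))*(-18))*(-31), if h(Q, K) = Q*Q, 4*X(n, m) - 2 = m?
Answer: 857088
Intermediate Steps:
X(n, m) = ½ + m/4
h(Q, K) = Q²
g(F) = 6*F² (g(F) = (2*F)*(F + 2*F) = (2*F)*(3*F) = 6*F²)
(g(h(-4, X(4, 0)))*(-18))*(-31) = ((6*((-4)²)²)*(-18))*(-31) = ((6*16²)*(-18))*(-31) = ((6*256)*(-18))*(-31) = (1536*(-18))*(-31) = -27648*(-31) = 857088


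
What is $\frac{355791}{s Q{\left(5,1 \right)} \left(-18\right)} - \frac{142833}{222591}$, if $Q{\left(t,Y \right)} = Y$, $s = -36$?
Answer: $\frac{8789257633}{16026552} \approx 548.42$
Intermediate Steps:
$\frac{355791}{s Q{\left(5,1 \right)} \left(-18\right)} - \frac{142833}{222591} = \frac{355791}{\left(-36\right) 1 \left(-18\right)} - \frac{142833}{222591} = \frac{355791}{\left(-36\right) \left(-18\right)} - \frac{47611}{74197} = \frac{355791}{648} - \frac{47611}{74197} = 355791 \cdot \frac{1}{648} - \frac{47611}{74197} = \frac{118597}{216} - \frac{47611}{74197} = \frac{8789257633}{16026552}$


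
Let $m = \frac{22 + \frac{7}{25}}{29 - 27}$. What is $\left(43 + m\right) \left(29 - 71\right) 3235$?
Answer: $- \frac{36780009}{5} \approx -7.356 \cdot 10^{6}$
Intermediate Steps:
$m = \frac{557}{50}$ ($m = \frac{22 + 7 \cdot \frac{1}{25}}{2} = \left(22 + \frac{7}{25}\right) \frac{1}{2} = \frac{557}{25} \cdot \frac{1}{2} = \frac{557}{50} \approx 11.14$)
$\left(43 + m\right) \left(29 - 71\right) 3235 = \left(43 + \frac{557}{50}\right) \left(29 - 71\right) 3235 = \frac{2707}{50} \left(-42\right) 3235 = \left(- \frac{56847}{25}\right) 3235 = - \frac{36780009}{5}$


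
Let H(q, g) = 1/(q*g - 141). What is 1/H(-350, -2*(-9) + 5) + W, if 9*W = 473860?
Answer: 400141/9 ≈ 44460.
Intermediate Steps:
W = 473860/9 (W = (⅑)*473860 = 473860/9 ≈ 52651.)
H(q, g) = 1/(-141 + g*q) (H(q, g) = 1/(g*q - 141) = 1/(-141 + g*q))
1/H(-350, -2*(-9) + 5) + W = 1/(1/(-141 + (-2*(-9) + 5)*(-350))) + 473860/9 = 1/(1/(-141 + (18 + 5)*(-350))) + 473860/9 = 1/(1/(-141 + 23*(-350))) + 473860/9 = 1/(1/(-141 - 8050)) + 473860/9 = 1/(1/(-8191)) + 473860/9 = 1/(-1/8191) + 473860/9 = -8191 + 473860/9 = 400141/9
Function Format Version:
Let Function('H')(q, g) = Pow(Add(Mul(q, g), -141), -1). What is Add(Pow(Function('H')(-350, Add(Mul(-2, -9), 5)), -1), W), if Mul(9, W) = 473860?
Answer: Rational(400141, 9) ≈ 44460.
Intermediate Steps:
W = Rational(473860, 9) (W = Mul(Rational(1, 9), 473860) = Rational(473860, 9) ≈ 52651.)
Function('H')(q, g) = Pow(Add(-141, Mul(g, q)), -1) (Function('H')(q, g) = Pow(Add(Mul(g, q), -141), -1) = Pow(Add(-141, Mul(g, q)), -1))
Add(Pow(Function('H')(-350, Add(Mul(-2, -9), 5)), -1), W) = Add(Pow(Pow(Add(-141, Mul(Add(Mul(-2, -9), 5), -350)), -1), -1), Rational(473860, 9)) = Add(Pow(Pow(Add(-141, Mul(Add(18, 5), -350)), -1), -1), Rational(473860, 9)) = Add(Pow(Pow(Add(-141, Mul(23, -350)), -1), -1), Rational(473860, 9)) = Add(Pow(Pow(Add(-141, -8050), -1), -1), Rational(473860, 9)) = Add(Pow(Pow(-8191, -1), -1), Rational(473860, 9)) = Add(Pow(Rational(-1, 8191), -1), Rational(473860, 9)) = Add(-8191, Rational(473860, 9)) = Rational(400141, 9)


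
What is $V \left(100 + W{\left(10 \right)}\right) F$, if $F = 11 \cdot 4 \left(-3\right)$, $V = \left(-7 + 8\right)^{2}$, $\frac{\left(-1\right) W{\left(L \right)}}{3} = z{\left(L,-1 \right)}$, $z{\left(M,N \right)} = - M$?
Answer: $-17160$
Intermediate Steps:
$W{\left(L \right)} = 3 L$ ($W{\left(L \right)} = - 3 \left(- L\right) = 3 L$)
$V = 1$ ($V = 1^{2} = 1$)
$F = -132$ ($F = 11 \left(-12\right) = -132$)
$V \left(100 + W{\left(10 \right)}\right) F = 1 \left(100 + 3 \cdot 10\right) \left(-132\right) = 1 \left(100 + 30\right) \left(-132\right) = 1 \cdot 130 \left(-132\right) = 130 \left(-132\right) = -17160$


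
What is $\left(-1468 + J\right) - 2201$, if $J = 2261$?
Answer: $-1408$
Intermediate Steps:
$\left(-1468 + J\right) - 2201 = \left(-1468 + 2261\right) - 2201 = 793 - 2201 = -1408$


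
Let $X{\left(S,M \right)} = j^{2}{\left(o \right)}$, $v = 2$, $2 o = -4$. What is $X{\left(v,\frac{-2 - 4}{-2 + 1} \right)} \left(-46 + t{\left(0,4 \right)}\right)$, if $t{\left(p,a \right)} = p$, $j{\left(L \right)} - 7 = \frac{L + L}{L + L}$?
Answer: $-2944$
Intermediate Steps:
$o = -2$ ($o = \frac{1}{2} \left(-4\right) = -2$)
$j{\left(L \right)} = 8$ ($j{\left(L \right)} = 7 + \frac{L + L}{L + L} = 7 + \frac{2 L}{2 L} = 7 + 2 L \frac{1}{2 L} = 7 + 1 = 8$)
$X{\left(S,M \right)} = 64$ ($X{\left(S,M \right)} = 8^{2} = 64$)
$X{\left(v,\frac{-2 - 4}{-2 + 1} \right)} \left(-46 + t{\left(0,4 \right)}\right) = 64 \left(-46 + 0\right) = 64 \left(-46\right) = -2944$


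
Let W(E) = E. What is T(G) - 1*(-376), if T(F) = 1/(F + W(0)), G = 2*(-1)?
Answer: 751/2 ≈ 375.50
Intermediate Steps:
G = -2
T(F) = 1/F (T(F) = 1/(F + 0) = 1/F)
T(G) - 1*(-376) = 1/(-2) - 1*(-376) = -1/2 + 376 = 751/2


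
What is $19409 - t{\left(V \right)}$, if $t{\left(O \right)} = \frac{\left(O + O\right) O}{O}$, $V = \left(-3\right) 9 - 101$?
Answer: $19665$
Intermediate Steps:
$V = -128$ ($V = -27 - 101 = -128$)
$t{\left(O \right)} = 2 O$ ($t{\left(O \right)} = \frac{2 O O}{O} = \frac{2 O^{2}}{O} = 2 O$)
$19409 - t{\left(V \right)} = 19409 - 2 \left(-128\right) = 19409 - -256 = 19409 + 256 = 19665$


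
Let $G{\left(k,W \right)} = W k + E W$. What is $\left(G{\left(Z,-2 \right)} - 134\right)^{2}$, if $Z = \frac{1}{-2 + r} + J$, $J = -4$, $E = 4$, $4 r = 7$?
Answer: $15876$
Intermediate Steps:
$r = \frac{7}{4}$ ($r = \frac{1}{4} \cdot 7 = \frac{7}{4} \approx 1.75$)
$Z = -8$ ($Z = \frac{1}{-2 + \frac{7}{4}} - 4 = \frac{1}{- \frac{1}{4}} - 4 = -4 - 4 = -8$)
$G{\left(k,W \right)} = 4 W + W k$ ($G{\left(k,W \right)} = W k + 4 W = 4 W + W k$)
$\left(G{\left(Z,-2 \right)} - 134\right)^{2} = \left(- 2 \left(4 - 8\right) - 134\right)^{2} = \left(\left(-2\right) \left(-4\right) - 134\right)^{2} = \left(8 - 134\right)^{2} = \left(-126\right)^{2} = 15876$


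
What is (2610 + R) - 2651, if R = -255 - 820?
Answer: -1116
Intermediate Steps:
R = -1075
(2610 + R) - 2651 = (2610 - 1075) - 2651 = 1535 - 2651 = -1116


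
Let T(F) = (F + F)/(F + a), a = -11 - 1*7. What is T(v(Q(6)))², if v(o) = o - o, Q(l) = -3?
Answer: 0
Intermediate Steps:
a = -18 (a = -11 - 7 = -18)
v(o) = 0
T(F) = 2*F/(-18 + F) (T(F) = (F + F)/(F - 18) = (2*F)/(-18 + F) = 2*F/(-18 + F))
T(v(Q(6)))² = (2*0/(-18 + 0))² = (2*0/(-18))² = (2*0*(-1/18))² = 0² = 0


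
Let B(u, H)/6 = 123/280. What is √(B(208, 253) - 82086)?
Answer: I*√402208485/70 ≈ 286.5*I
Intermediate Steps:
B(u, H) = 369/140 (B(u, H) = 6*(123/280) = 369/140)
√(B(208, 253) - 82086) = √(369/140 - 82086) = √(-11491671/140) = I*√402208485/70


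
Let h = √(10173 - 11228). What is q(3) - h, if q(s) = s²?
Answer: 9 - I*√1055 ≈ 9.0 - 32.481*I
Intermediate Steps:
h = I*√1055 (h = √(-1055) = I*√1055 ≈ 32.481*I)
q(3) - h = 3² - I*√1055 = 9 - I*√1055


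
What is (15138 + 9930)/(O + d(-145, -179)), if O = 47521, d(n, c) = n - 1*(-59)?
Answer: 25068/47435 ≈ 0.52847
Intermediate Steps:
d(n, c) = 59 + n (d(n, c) = n + 59 = 59 + n)
(15138 + 9930)/(O + d(-145, -179)) = (15138 + 9930)/(47521 + (59 - 145)) = 25068/(47521 - 86) = 25068/47435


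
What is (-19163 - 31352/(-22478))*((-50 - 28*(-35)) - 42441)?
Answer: 8939696091591/11239 ≈ 7.9542e+8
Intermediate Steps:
(-19163 - 31352/(-22478))*((-50 - 28*(-35)) - 42441) = (-19163 - 31352*(-1/22478))*((-50 + 980) - 42441) = (-19163 + 15676/11239)*(930 - 42441) = -215357281/11239*(-41511) = 8939696091591/11239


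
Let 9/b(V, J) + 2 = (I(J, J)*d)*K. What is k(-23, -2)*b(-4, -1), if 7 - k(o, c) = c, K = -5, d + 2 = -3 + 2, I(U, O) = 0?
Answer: -81/2 ≈ -40.500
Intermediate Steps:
d = -3 (d = -2 + (-3 + 2) = -2 - 1 = -3)
k(o, c) = 7 - c
b(V, J) = -9/2 (b(V, J) = 9/(-2 + (0*(-3))*(-5)) = 9/(-2 + 0*(-5)) = 9/(-2 + 0) = 9/(-2) = 9*(-1/2) = -9/2)
k(-23, -2)*b(-4, -1) = (7 - 1*(-2))*(-9/2) = (7 + 2)*(-9/2) = 9*(-9/2) = -81/2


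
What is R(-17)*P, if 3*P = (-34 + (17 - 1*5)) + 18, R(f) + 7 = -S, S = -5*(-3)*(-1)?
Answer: -32/3 ≈ -10.667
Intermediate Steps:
S = -15 (S = 15*(-1) = -15)
R(f) = 8 (R(f) = -7 - 1*(-15) = -7 + 15 = 8)
P = -4/3 (P = ((-34 + (17 - 1*5)) + 18)/3 = ((-34 + (17 - 5)) + 18)/3 = ((-34 + 12) + 18)/3 = (-22 + 18)/3 = (⅓)*(-4) = -4/3 ≈ -1.3333)
R(-17)*P = 8*(-4/3) = -32/3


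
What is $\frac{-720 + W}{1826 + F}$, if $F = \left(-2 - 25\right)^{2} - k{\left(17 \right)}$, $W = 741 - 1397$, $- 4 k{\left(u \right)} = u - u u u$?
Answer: $- \frac{1376}{1331} \approx -1.0338$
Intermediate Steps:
$k{\left(u \right)} = - \frac{u}{4} + \frac{u^{3}}{4}$ ($k{\left(u \right)} = - \frac{u - u u u}{4} = - \frac{u - u^{2} u}{4} = - \frac{u - u^{3}}{4} = - \frac{u}{4} + \frac{u^{3}}{4}$)
$W = -656$
$F = -495$ ($F = \left(-2 - 25\right)^{2} - \frac{1}{4} \cdot 17 \left(-1 + 17^{2}\right) = \left(-27\right)^{2} - \frac{1}{4} \cdot 17 \left(-1 + 289\right) = 729 - \frac{1}{4} \cdot 17 \cdot 288 = 729 - 1224 = -495$)
$\frac{-720 + W}{1826 + F} = \frac{-720 - 656}{1826 - 495} = - \frac{1376}{1331}$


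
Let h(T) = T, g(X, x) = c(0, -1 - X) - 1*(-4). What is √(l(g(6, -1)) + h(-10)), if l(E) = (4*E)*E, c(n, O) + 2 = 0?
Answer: √6 ≈ 2.4495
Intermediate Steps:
c(n, O) = -2 (c(n, O) = -2 + 0 = -2)
g(X, x) = 2 (g(X, x) = -2 - 1*(-4) = -2 + 4 = 2)
l(E) = 4*E²
√(l(g(6, -1)) + h(-10)) = √(4*2² - 10) = √(4*4 - 10) = √(16 - 10) = √6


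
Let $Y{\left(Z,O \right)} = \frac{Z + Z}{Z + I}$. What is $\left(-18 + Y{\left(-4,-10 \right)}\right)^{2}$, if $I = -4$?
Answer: $289$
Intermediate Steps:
$Y{\left(Z,O \right)} = \frac{2 Z}{-4 + Z}$ ($Y{\left(Z,O \right)} = \frac{Z + Z}{Z - 4} = \frac{2 Z}{-4 + Z}$)
$\left(-18 + Y{\left(-4,-10 \right)}\right)^{2} = \left(-18 + 2 \left(-4\right) \frac{1}{-4 - 4}\right)^{2} = \left(-18 + 2 \left(-4\right) \frac{1}{-8}\right)^{2} = \left(-18 + 2 \left(-4\right) \left(- \frac{1}{8}\right)\right)^{2} = \left(-18 + 1\right)^{2} = \left(-17\right)^{2} = 289$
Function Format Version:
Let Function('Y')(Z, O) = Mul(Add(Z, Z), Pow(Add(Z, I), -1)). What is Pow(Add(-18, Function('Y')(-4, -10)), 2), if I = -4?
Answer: 289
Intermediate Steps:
Function('Y')(Z, O) = Mul(2, Z, Pow(Add(-4, Z), -1)) (Function('Y')(Z, O) = Mul(Add(Z, Z), Pow(Add(Z, -4), -1)) = Mul(Mul(2, Z), Pow(Add(-4, Z), -1)) = Mul(2, Z, Pow(Add(-4, Z), -1)))
Pow(Add(-18, Function('Y')(-4, -10)), 2) = Pow(Add(-18, Mul(2, -4, Pow(Add(-4, -4), -1))), 2) = Pow(Add(-18, Mul(2, -4, Pow(-8, -1))), 2) = Pow(Add(-18, Mul(2, -4, Rational(-1, 8))), 2) = Pow(Add(-18, 1), 2) = Pow(-17, 2) = 289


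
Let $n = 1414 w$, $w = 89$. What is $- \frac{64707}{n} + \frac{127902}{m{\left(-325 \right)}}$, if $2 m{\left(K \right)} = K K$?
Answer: $\frac{25357233309}{13292483750} \approx 1.9076$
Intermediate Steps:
$m{\left(K \right)} = \frac{K^{2}}{2}$ ($m{\left(K \right)} = \frac{K K}{2} = \frac{K^{2}}{2}$)
$n = 125846$ ($n = 1414 \cdot 89 = 125846$)
$- \frac{64707}{n} + \frac{127902}{m{\left(-325 \right)}} = - \frac{64707}{125846} + \frac{127902}{\frac{1}{2} \left(-325\right)^{2}} = \left(-64707\right) \frac{1}{125846} + \frac{127902}{\frac{1}{2} \cdot 105625} = - \frac{64707}{125846} + \frac{127902}{\frac{105625}{2}} = - \frac{64707}{125846} + 127902 \cdot \frac{2}{105625} = - \frac{64707}{125846} + \frac{255804}{105625} = \frac{25357233309}{13292483750}$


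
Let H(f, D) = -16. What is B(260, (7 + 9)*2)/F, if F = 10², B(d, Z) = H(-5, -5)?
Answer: -4/25 ≈ -0.16000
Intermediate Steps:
B(d, Z) = -16
F = 100
B(260, (7 + 9)*2)/F = -16/100 = -16*1/100 = -4/25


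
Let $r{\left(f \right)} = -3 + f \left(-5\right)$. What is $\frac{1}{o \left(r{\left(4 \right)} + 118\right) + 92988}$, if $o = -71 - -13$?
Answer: $\frac{1}{87478} \approx 1.1431 \cdot 10^{-5}$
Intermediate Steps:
$r{\left(f \right)} = -3 - 5 f$
$o = -58$ ($o = -71 + 13 = -58$)
$\frac{1}{o \left(r{\left(4 \right)} + 118\right) + 92988} = \frac{1}{- 58 \left(\left(-3 - 20\right) + 118\right) + 92988} = \frac{1}{- 58 \left(-23 + 118\right) + 92988} = \frac{1}{\left(-58\right) 95 + 92988} = \frac{1}{-5510 + 92988} = \frac{1}{87478}$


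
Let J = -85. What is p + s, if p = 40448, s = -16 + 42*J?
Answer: 36862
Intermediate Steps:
s = -3586 (s = -16 + 42*(-85) = -16 - 3570 = -3586)
p + s = 40448 - 3586 = 36862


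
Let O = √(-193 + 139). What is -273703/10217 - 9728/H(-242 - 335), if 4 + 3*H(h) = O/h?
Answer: 197811832773547/27212560603 - 25258752*I*√6/2663459 ≈ 7269.1 - 23.23*I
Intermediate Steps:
O = 3*I*√6 (O = √(-54) = 3*I*√6 ≈ 7.3485*I)
H(h) = -4/3 + I*√6/h (H(h) = -4/3 + ((3*I*√6)/h)/3 = -4/3 + (3*I*√6/h)/3 = -4/3 + I*√6/h)
-273703/10217 - 9728/H(-242 - 335) = -273703/10217 - 9728/(-4/3 + I*√6/(-242 - 335)) = -273703*1/10217 - 9728/(-4/3 + I*√6/(-577)) = -273703/10217 - 9728/(-4/3 + I*√6*(-1/577)) = -273703/10217 - 9728/(-4/3 - I*√6/577)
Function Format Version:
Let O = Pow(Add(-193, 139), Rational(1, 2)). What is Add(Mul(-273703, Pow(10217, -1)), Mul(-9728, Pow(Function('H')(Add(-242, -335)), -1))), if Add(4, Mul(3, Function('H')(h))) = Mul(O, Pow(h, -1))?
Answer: Add(Rational(197811832773547, 27212560603), Mul(Rational(-25258752, 2663459), I, Pow(6, Rational(1, 2)))) ≈ Add(7269.1, Mul(-23.230, I))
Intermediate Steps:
O = Mul(3, I, Pow(6, Rational(1, 2))) (O = Pow(-54, Rational(1, 2)) = Mul(3, I, Pow(6, Rational(1, 2))) ≈ Mul(7.3485, I))
Function('H')(h) = Add(Rational(-4, 3), Mul(I, Pow(6, Rational(1, 2)), Pow(h, -1))) (Function('H')(h) = Add(Rational(-4, 3), Mul(Rational(1, 3), Mul(Mul(3, I, Pow(6, Rational(1, 2))), Pow(h, -1)))) = Add(Rational(-4, 3), Mul(Rational(1, 3), Mul(3, I, Pow(6, Rational(1, 2)), Pow(h, -1)))) = Add(Rational(-4, 3), Mul(I, Pow(6, Rational(1, 2)), Pow(h, -1))))
Add(Mul(-273703, Pow(10217, -1)), Mul(-9728, Pow(Function('H')(Add(-242, -335)), -1))) = Add(Mul(-273703, Pow(10217, -1)), Mul(-9728, Pow(Add(Rational(-4, 3), Mul(I, Pow(6, Rational(1, 2)), Pow(Add(-242, -335), -1))), -1))) = Add(Mul(-273703, Rational(1, 10217)), Mul(-9728, Pow(Add(Rational(-4, 3), Mul(I, Pow(6, Rational(1, 2)), Pow(-577, -1))), -1))) = Add(Rational(-273703, 10217), Mul(-9728, Pow(Add(Rational(-4, 3), Mul(I, Pow(6, Rational(1, 2)), Rational(-1, 577))), -1))) = Add(Rational(-273703, 10217), Mul(-9728, Pow(Add(Rational(-4, 3), Mul(Rational(-1, 577), I, Pow(6, Rational(1, 2)))), -1)))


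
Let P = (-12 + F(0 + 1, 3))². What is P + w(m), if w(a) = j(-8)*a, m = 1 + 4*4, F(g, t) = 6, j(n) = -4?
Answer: -32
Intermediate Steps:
P = 36 (P = (-12 + 6)² = (-6)² = 36)
m = 17 (m = 1 + 16 = 17)
w(a) = -4*a
P + w(m) = 36 - 4*17 = 36 - 68 = -32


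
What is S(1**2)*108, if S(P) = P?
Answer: 108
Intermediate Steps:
S(1**2)*108 = 1**2*108 = 1*108 = 108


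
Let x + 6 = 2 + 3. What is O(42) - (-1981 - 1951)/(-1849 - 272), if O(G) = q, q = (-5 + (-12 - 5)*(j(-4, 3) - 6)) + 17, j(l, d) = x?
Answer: 273919/2121 ≈ 129.15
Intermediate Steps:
x = -1 (x = -6 + (2 + 3) = -6 + 5 = -1)
j(l, d) = -1
q = 131 (q = (-5 + (-12 - 5)*(-1 - 6)) + 17 = (-5 - 17*(-7)) + 17 = (-5 + 119) + 17 = 114 + 17 = 131)
O(G) = 131
O(42) - (-1981 - 1951)/(-1849 - 272) = 131 - (-1981 - 1951)/(-1849 - 272) = 131 - (-3932)/(-2121) = 131 - (-3932)*(-1)/2121 = 131 - 1*3932/2121 = 131 - 3932/2121 = 273919/2121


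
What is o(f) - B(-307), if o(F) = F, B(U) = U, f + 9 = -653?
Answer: -355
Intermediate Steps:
f = -662 (f = -9 - 653 = -662)
o(f) - B(-307) = -662 - 1*(-307) = -662 + 307 = -355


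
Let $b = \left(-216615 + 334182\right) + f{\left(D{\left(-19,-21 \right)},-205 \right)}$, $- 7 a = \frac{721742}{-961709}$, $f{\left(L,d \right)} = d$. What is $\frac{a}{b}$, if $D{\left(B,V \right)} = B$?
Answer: $\frac{51553}{56434045829} \approx 9.1351 \cdot 10^{-7}$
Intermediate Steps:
$a = \frac{103106}{961709}$ ($a = - \frac{721742 \frac{1}{-961709}}{7} = - \frac{721742 \left(- \frac{1}{961709}\right)}{7} = \left(- \frac{1}{7}\right) \left(- \frac{103106}{137387}\right) = \frac{103106}{961709} \approx 0.10721$)
$b = 117362$ ($b = \left(-216615 + 334182\right) - 205 = 117567 - 205 = 117362$)
$\frac{a}{b} = \frac{103106}{961709 \cdot 117362} = \frac{103106}{961709} \cdot \frac{1}{117362} = \frac{51553}{56434045829}$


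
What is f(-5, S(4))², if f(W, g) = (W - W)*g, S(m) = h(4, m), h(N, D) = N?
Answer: 0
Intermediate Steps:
S(m) = 4
f(W, g) = 0 (f(W, g) = 0*g = 0)
f(-5, S(4))² = 0² = 0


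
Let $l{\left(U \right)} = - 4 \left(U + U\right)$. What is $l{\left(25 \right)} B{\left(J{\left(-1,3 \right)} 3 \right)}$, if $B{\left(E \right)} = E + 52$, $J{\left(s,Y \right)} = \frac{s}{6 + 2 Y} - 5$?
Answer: $-7350$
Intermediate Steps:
$l{\left(U \right)} = - 8 U$ ($l{\left(U \right)} = - 4 \cdot 2 U = - 8 U$)
$J{\left(s,Y \right)} = -5 + \frac{s}{6 + 2 Y}$ ($J{\left(s,Y \right)} = \frac{s}{6 + 2 Y} - 5 = -5 + \frac{s}{6 + 2 Y}$)
$B{\left(E \right)} = 52 + E$
$l{\left(25 \right)} B{\left(J{\left(-1,3 \right)} 3 \right)} = \left(-8\right) 25 \left(52 + \frac{-30 - 1 - 30}{2 \left(3 + 3\right)} 3\right) = - 200 \left(52 + \frac{-30 - 1 - 30}{2 \cdot 6} \cdot 3\right) = - 200 \left(52 + \frac{1}{2} \cdot \frac{1}{6} \left(-61\right) 3\right) = - 200 \left(52 - \frac{61}{4}\right) = \left(-200\right) \frac{147}{4} = -7350$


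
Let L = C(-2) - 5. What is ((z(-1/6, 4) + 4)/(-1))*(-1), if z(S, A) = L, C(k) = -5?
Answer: -6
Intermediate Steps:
L = -10 (L = -5 - 5 = -10)
z(S, A) = -10
((z(-1/6, 4) + 4)/(-1))*(-1) = ((-10 + 4)/(-1))*(-1) = -1*(-6)*(-1) = 6*(-1) = -6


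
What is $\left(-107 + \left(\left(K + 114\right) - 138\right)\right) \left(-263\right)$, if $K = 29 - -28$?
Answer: $19462$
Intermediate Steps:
$K = 57$ ($K = 29 + 28 = 57$)
$\left(-107 + \left(\left(K + 114\right) - 138\right)\right) \left(-263\right) = \left(-107 + \left(\left(57 + 114\right) - 138\right)\right) \left(-263\right) = \left(-107 + \left(171 - 138\right)\right) \left(-263\right) = \left(-107 + 33\right) \left(-263\right) = \left(-74\right) \left(-263\right) = 19462$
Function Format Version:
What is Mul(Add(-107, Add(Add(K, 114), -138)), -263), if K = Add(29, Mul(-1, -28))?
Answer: 19462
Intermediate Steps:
K = 57 (K = Add(29, 28) = 57)
Mul(Add(-107, Add(Add(K, 114), -138)), -263) = Mul(Add(-107, Add(Add(57, 114), -138)), -263) = Mul(Add(-107, Add(171, -138)), -263) = Mul(Add(-107, 33), -263) = Mul(-74, -263) = 19462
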